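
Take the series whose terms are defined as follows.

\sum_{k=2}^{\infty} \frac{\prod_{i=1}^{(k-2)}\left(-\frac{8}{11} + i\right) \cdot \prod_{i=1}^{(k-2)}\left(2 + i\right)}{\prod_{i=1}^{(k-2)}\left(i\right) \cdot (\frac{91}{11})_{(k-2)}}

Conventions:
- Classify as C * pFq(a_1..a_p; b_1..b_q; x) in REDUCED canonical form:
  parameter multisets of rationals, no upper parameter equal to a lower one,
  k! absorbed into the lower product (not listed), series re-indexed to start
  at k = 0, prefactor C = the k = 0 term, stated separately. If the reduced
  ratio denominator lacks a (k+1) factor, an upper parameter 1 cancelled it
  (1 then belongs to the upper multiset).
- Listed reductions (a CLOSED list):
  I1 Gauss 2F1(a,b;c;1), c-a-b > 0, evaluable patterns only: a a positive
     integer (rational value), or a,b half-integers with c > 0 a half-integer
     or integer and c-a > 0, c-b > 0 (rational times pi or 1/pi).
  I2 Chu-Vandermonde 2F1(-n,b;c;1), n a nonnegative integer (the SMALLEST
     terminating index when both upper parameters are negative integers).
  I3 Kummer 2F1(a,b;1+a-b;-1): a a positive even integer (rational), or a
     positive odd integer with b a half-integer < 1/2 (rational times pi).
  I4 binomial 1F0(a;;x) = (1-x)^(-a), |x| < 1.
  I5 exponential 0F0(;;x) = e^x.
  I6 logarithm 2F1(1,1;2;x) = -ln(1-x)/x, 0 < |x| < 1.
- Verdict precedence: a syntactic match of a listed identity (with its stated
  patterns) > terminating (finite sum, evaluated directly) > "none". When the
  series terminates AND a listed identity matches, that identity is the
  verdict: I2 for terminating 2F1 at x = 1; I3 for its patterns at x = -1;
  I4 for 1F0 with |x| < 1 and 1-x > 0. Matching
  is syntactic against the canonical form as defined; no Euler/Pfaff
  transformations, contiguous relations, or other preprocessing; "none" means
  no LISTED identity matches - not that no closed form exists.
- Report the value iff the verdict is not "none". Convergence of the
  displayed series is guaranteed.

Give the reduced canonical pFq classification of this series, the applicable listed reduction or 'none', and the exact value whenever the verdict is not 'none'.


Key step: x = 1 and the running product (prefactor 1) telescopes to a rising factorial.
Adjacent-term ratio: r(k) = 1 * (k+\frac{3}{11}) (k+3) / [(k+\frac{91}{11}) (k+1)] - rational in k, leading ratio 1; with t_0 = 1, classification follows.

Reduced: x = 1, 2F1, upper = {\frac{3}{11}, 3}, lower = {\frac{91}{11}}, C = 1. Verdict: Gauss's theorem (I1) applies (x = 1: the Gamma ratio telescopes since c-a-b = 5 > 0 and a = 3 in Z>0). Its exact value is \frac{10672}{9317}.


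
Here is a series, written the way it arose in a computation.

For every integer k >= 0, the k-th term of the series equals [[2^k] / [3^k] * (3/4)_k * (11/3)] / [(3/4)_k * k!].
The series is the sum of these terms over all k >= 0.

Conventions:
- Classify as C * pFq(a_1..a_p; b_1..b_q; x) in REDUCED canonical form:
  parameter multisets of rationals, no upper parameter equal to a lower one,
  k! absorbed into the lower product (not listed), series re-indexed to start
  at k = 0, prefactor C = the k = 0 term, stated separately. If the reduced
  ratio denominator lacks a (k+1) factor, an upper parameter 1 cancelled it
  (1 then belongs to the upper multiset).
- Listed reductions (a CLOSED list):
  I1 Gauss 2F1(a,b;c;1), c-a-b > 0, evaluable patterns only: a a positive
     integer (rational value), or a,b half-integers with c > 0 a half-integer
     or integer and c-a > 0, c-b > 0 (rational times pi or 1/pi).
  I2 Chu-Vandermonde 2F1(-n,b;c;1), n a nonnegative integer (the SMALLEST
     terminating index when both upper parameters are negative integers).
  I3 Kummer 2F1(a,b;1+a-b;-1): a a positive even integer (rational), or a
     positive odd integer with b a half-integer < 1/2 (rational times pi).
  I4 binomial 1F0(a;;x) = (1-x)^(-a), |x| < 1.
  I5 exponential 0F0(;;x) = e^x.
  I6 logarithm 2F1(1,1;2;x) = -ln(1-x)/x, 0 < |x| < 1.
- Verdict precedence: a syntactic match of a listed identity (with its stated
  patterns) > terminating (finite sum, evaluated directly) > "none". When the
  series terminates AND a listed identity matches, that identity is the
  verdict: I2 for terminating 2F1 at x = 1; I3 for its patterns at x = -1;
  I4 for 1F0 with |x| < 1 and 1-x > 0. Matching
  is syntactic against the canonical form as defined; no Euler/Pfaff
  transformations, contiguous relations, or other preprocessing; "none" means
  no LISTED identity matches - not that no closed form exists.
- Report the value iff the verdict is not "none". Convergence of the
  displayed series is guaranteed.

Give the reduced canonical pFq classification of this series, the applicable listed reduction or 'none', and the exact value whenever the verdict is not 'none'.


At argument 2/3: a 0F0 with upper {-}, lower {-}, scaled by C = 11/3. Verdict: this is the I5 exponential reduction (the 0F0 exponential series at x = 2/3). Its exact value is (11/3) * e^(2/3).

The tell: t_0 being 11/3, the parameter 3/4 appears in both the upper and lower lists and cancels.
Consecutive-term ratio: r(k) = (2/3) * 1 / [(k+1)] - poly over poly, x = (2/3) from leading terms; C = 11/3 at k = 0.


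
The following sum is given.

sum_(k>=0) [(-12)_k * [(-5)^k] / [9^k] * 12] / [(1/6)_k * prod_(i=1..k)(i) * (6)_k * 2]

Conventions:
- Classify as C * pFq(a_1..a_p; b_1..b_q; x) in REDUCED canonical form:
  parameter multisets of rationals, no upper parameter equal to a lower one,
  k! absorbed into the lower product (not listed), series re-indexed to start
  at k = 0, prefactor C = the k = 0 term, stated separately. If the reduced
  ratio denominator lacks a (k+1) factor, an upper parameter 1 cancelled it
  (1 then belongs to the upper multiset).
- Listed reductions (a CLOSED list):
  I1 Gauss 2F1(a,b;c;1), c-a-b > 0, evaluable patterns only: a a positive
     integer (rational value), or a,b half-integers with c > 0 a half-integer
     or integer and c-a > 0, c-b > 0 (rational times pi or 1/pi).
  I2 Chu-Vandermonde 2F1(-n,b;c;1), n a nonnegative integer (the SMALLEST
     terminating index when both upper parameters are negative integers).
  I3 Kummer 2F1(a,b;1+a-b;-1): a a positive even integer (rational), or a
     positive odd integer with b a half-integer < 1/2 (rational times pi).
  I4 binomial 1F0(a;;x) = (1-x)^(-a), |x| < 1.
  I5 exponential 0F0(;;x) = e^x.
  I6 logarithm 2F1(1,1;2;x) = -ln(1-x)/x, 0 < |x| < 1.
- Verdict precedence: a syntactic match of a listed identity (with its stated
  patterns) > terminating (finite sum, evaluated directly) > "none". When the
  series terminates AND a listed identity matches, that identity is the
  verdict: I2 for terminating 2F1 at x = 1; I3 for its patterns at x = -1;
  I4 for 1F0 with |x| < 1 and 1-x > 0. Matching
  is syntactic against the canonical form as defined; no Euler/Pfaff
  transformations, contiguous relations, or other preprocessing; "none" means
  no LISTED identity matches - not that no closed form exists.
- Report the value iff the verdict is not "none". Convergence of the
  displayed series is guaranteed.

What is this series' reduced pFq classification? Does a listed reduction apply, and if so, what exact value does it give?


The tell: t_0 being 6, the two geometric factors (prefactor 6) combine into one argument.
Adjacent-term ratio: r(k) = (-5/9) * (k-12) / [(k+1/6) (k+6) (k+1)] - poly over poly, x = (-5/9) from leading terms; C = 6 at k = 0.

Reduced: x = -5/9, 1F2, upper = {-12}, lower = {1/6, 6}, C = 6. Verdict: terminating - upper parameter -12 makes this a finite sum (last index 12), evaluated exactly. Sum: 60334993557956798299071596998/963255248506014056211181563.


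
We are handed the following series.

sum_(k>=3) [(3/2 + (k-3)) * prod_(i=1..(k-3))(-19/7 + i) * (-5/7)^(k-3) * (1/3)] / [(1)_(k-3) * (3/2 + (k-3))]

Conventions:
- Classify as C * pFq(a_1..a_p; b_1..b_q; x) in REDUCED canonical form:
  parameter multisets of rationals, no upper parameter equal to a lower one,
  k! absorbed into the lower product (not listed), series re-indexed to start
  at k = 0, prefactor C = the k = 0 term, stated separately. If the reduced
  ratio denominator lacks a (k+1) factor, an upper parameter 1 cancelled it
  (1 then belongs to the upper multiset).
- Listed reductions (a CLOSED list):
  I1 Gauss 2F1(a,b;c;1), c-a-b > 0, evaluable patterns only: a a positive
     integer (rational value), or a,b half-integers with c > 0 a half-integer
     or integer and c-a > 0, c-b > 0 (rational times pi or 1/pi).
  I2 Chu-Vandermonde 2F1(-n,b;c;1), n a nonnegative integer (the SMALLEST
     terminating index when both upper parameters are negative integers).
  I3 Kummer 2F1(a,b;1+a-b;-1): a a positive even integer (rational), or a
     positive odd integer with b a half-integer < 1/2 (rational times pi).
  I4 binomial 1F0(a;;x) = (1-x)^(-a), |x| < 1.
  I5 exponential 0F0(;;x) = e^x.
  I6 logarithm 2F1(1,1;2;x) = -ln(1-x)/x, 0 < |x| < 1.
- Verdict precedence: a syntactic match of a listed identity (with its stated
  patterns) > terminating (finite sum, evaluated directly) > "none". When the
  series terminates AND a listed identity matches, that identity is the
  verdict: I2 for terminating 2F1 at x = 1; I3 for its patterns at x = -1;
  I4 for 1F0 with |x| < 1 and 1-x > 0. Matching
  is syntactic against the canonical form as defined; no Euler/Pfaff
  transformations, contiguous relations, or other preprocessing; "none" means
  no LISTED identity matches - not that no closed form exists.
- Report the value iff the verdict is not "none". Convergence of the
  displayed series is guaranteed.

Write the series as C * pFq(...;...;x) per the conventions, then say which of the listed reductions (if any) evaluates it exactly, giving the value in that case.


The tell: from the first term 1/3: the factor k + 3/2 cancels (top and bottom), leaving C = 1/3, x = -5/7.
Ratio: r(k) = (-5/7) * (k-12/7) / [(k+1)] - poly over poly, x = (-5/7) from leading terms; C = 1/3 at k = 0.

x = -5/7 here; the reduced form reads 1F0, upper {-12/7}, lower {-}, C = 1/3. Verdict at x = -5/7: binomial (I4) matches (the 1F0 binomial series: exponent 12/7, x = -5/7). Value: (1/3) * (12/7)^(12/7).


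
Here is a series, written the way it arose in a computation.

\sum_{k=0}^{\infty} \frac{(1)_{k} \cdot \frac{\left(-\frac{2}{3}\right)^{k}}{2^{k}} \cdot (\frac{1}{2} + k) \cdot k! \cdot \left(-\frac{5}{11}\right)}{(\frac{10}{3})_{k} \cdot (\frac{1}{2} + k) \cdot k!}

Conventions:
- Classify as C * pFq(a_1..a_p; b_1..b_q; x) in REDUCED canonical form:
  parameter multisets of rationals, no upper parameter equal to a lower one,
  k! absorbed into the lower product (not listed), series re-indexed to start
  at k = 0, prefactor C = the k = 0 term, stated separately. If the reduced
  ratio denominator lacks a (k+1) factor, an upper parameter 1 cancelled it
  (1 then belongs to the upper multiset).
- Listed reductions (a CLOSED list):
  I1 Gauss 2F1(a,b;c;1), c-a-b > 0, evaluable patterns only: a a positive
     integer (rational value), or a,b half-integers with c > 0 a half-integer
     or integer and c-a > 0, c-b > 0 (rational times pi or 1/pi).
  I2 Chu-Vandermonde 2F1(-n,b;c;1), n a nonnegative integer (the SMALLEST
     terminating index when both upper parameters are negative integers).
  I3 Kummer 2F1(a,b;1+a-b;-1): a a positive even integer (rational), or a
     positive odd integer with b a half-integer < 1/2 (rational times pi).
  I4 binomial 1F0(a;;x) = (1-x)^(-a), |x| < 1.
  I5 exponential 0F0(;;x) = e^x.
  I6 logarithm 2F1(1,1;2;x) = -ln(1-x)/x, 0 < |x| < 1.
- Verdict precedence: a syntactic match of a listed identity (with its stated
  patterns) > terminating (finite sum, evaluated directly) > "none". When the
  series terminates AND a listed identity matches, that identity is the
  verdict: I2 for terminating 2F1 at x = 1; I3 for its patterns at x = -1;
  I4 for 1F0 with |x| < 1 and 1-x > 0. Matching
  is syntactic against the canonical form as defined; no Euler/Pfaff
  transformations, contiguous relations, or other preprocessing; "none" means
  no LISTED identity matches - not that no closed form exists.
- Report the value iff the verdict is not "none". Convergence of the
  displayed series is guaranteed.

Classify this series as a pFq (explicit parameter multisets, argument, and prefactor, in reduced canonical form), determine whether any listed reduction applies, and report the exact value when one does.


Prefactor -\frac{5}{11}, argument -\frac{1}{3}: 2F1 with upper {1, 1} over lower {\frac{10}{3}}. Verdict: no listed reduction: x = -\frac{1}{3} and upper {1, 1} fail every I1-I6 pattern.

Key observation: from the first term -\frac{5}{11}: striking the common factor k + 1/2 reduces the term (prefactor -5/11).
Adjacent-term ratio: r(k) = -\frac{1}{3} * (k+1) (k+1) / [(k+\frac{10}{3}) (k+1)] - rational in k, leading ratio -\frac{1}{3}; with t_0 = -\frac{5}{11}, classification follows.


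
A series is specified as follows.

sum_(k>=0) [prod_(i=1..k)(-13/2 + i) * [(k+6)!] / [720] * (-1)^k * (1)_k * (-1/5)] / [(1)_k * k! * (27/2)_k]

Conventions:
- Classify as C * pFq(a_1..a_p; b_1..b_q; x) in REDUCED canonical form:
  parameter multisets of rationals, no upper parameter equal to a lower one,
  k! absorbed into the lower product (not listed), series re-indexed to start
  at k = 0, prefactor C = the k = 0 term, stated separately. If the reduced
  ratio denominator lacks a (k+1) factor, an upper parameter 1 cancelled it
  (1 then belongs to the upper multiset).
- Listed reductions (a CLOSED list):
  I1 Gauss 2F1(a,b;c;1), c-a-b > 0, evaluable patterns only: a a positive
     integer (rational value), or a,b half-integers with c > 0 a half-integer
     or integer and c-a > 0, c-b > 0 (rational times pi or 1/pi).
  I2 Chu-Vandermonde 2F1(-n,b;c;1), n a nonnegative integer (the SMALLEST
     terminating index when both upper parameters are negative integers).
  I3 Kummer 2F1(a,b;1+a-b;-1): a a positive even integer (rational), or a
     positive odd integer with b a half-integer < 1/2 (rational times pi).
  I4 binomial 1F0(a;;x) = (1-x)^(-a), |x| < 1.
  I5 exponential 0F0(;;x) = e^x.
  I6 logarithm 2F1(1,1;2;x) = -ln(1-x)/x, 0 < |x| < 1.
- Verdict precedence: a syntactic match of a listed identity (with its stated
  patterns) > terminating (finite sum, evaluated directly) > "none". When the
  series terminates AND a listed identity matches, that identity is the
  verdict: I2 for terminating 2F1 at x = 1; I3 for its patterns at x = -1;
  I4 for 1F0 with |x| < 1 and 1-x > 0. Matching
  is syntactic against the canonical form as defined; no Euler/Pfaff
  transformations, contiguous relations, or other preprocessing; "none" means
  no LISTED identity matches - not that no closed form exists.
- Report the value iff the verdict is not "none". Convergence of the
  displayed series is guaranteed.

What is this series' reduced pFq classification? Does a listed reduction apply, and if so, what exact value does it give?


Classification (C = -1/5): 2F1 with upper {-11/2, 7}, lower {27/2}, argument x = -1. Verdict: Kummer's theorem (I3) applies (x = -1; c = 27/2 equals 1+a-b for upper {-11/2, 7}: listed pattern). Sum: (-185910725/268435456) * pi.

Key observation: from the first term -1/5: the running product (C = -1/5) telescopes to a rising factorial.
Ratio: r(k) = (-1) * (k-11/2) (k+7) / [(k+27/2) (k+1)] - rational in k. x = (-1); t_0 = -1/5; negate the roots.


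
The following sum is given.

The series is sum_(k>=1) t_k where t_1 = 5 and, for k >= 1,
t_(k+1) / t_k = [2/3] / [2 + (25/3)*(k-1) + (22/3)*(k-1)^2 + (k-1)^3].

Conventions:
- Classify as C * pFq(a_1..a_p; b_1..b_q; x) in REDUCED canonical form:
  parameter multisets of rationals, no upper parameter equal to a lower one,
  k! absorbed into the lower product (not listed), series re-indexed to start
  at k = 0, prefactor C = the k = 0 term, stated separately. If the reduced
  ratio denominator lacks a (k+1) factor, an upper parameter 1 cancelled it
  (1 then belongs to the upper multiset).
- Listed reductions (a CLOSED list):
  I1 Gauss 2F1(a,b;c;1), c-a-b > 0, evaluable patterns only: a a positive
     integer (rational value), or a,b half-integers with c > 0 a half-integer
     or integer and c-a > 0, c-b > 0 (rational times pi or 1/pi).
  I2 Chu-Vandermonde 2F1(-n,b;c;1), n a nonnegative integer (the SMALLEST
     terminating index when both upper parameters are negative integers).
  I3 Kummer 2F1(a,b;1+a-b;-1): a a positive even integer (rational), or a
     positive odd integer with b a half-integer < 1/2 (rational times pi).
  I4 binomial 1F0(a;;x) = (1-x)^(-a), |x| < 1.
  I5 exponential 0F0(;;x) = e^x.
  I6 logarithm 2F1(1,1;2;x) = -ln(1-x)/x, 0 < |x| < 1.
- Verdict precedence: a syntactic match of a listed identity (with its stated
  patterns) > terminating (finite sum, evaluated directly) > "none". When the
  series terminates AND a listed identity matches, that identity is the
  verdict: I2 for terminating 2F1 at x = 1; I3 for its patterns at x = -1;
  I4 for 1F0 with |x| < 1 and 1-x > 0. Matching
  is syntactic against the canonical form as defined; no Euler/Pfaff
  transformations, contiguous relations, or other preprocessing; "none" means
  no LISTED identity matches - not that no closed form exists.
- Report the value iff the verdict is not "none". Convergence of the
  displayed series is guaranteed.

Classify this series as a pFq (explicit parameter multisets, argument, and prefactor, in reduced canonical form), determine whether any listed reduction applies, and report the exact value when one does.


Prefactor 5, argument 2/3: 0F2 with upper {-} over lower {1/3, 6}. Verdict: no listed reduction: x = 2/3 and upper {-} fail every I1-I6 pattern.

First insight: x = (2/3) and the expanded ratio factors over Q; C = 5, x = 2/3, roots give parameters.
Term ratio: r(k) = (2/3) * 1 / [(k+1/3) (k+6) (k+1)] - rational in k. x = (2/3); t_0 = 5; negate the roots.


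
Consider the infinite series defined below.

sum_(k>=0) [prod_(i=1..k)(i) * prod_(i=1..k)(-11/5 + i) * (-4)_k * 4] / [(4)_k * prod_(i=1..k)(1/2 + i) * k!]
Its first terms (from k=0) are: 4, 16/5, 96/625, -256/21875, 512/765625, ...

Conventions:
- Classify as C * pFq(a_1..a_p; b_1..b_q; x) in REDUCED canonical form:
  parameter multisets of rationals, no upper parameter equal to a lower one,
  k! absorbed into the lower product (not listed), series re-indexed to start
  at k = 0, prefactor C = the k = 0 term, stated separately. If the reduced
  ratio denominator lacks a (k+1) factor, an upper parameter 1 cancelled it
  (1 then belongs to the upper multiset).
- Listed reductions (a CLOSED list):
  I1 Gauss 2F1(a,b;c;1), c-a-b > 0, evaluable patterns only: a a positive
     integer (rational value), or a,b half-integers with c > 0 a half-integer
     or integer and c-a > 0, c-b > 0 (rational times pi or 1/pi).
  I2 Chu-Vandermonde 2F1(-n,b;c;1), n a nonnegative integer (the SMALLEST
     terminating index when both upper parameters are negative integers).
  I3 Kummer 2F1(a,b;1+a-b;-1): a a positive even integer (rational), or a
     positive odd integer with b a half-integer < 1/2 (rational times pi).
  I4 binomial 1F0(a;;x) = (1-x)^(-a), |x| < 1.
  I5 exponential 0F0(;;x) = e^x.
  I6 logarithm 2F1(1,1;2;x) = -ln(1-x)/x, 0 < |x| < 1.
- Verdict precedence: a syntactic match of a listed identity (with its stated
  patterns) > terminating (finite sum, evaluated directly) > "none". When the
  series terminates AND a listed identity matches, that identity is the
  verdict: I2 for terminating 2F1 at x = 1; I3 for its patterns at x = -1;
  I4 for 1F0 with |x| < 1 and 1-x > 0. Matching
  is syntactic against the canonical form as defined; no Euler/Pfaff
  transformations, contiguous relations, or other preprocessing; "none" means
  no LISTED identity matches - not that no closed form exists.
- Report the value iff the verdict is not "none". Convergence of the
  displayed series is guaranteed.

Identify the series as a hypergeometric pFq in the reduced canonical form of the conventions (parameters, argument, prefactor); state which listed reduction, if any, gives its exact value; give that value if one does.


Classification (C = 4): 3F2 with upper {-4, -6/5, 1}, lower {3/2, 4}, argument x = 1. Verdict: terminating. With -4 upstairs the series is a 5-term polynomial sum; evaluated term by term. Hence: 5621652/765625.

First insight: t_0 = 4 here, and the lower running product (prefactor 4) is a rising factorial.
Adjacent-term ratio: r(k) = 1 * (k-4) (k-6/5) (k+1) / [(k+3/2) (k+4) (k+1)] - rational; roots negated = parameters, x = 1, C = 4.


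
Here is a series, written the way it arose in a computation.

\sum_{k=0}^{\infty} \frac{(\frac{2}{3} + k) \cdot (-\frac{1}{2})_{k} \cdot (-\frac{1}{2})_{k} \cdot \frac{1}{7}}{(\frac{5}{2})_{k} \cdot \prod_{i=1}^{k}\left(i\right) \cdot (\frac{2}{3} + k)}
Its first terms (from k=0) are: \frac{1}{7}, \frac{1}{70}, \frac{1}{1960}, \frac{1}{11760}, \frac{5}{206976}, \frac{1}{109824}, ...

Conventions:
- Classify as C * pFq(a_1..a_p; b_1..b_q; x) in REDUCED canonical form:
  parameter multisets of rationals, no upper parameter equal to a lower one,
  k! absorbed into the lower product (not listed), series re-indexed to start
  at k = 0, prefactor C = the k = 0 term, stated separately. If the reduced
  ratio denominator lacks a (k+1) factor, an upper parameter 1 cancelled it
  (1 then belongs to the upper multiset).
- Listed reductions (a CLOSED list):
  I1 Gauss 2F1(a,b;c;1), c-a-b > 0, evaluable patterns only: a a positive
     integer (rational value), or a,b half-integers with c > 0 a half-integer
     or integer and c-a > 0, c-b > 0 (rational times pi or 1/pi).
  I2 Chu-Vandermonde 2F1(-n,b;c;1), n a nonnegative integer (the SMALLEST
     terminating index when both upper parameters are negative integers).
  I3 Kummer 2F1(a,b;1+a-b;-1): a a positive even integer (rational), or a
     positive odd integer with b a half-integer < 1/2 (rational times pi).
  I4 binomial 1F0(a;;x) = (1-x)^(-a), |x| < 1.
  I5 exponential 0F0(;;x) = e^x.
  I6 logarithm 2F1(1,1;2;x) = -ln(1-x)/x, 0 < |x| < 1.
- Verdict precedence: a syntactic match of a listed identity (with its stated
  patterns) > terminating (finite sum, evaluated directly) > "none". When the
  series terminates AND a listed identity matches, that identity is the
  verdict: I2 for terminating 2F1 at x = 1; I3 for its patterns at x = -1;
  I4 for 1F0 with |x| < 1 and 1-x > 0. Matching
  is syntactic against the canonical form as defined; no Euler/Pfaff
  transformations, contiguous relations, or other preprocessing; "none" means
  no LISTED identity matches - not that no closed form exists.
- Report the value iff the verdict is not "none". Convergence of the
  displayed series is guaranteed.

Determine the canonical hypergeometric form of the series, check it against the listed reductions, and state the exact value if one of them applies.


With C = \frac{1}{7}: the canonical form is 2F1(-\frac{1}{2}, -\frac{1}{2}; \frac{5}{2}; 1). Verdict: the half-integer Gauss pattern (I1) applies (x = 1; upper {-\frac{1}{2}, -\frac{1}{2}} half-integers, c = \frac{5}{2} in the evaluable pattern). Value: \frac{45}{896} \cdot \pi.

Structural cue: t_0 being \frac{1}{7}, the product of the first k integers (C = 1/7) is k!.
Ratio: r(k) = 1 * (k-\frac{1}{2}) (k-\frac{1}{2}) / [(k+\frac{5}{2}) (k+1)] - rational; roots negated = parameters, x = 1, C = \frac{1}{7}.


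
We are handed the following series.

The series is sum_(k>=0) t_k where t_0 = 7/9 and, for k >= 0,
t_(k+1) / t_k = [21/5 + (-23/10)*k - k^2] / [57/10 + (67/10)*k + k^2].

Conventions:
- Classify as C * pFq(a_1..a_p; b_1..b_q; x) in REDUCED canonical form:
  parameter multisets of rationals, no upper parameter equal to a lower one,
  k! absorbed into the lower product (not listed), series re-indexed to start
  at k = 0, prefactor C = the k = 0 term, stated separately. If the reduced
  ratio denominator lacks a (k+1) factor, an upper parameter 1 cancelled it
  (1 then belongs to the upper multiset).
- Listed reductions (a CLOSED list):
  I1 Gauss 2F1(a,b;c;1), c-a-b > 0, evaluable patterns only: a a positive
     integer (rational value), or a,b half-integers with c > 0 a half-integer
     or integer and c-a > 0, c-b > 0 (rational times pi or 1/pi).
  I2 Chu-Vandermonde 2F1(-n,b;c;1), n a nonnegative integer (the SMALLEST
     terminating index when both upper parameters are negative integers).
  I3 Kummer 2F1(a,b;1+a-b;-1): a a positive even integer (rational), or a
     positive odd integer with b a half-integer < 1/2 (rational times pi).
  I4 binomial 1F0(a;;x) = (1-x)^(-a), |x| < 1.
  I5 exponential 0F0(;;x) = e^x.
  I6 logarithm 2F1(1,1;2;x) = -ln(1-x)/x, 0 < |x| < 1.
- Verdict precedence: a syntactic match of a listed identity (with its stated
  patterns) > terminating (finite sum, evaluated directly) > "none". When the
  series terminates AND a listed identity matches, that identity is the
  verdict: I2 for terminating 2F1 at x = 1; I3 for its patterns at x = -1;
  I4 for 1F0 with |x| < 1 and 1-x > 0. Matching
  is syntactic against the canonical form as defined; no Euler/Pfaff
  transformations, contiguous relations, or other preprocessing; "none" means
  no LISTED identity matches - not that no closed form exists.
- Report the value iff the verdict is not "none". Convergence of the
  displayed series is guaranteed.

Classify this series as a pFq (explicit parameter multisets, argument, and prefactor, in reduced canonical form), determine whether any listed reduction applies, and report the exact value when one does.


Prefactor 7/9, argument -1: 2F1 with upper {-6/5, 7/2} over lower {57/10}. Verdict: none - at argument -1 the multisets {-6/5, 7/2} ; {57/10} match no listed identity.

Key step: t_0 being 7/9, roots of the ratio polynomials (C = 7/9) are the negated parameters.
Step ratio: r(k) = (-1) * (k-6/5) (k+7/2) / [(k+57/10) (k+1)] - rational; roots negated = parameters, x = (-1), C = 7/9.


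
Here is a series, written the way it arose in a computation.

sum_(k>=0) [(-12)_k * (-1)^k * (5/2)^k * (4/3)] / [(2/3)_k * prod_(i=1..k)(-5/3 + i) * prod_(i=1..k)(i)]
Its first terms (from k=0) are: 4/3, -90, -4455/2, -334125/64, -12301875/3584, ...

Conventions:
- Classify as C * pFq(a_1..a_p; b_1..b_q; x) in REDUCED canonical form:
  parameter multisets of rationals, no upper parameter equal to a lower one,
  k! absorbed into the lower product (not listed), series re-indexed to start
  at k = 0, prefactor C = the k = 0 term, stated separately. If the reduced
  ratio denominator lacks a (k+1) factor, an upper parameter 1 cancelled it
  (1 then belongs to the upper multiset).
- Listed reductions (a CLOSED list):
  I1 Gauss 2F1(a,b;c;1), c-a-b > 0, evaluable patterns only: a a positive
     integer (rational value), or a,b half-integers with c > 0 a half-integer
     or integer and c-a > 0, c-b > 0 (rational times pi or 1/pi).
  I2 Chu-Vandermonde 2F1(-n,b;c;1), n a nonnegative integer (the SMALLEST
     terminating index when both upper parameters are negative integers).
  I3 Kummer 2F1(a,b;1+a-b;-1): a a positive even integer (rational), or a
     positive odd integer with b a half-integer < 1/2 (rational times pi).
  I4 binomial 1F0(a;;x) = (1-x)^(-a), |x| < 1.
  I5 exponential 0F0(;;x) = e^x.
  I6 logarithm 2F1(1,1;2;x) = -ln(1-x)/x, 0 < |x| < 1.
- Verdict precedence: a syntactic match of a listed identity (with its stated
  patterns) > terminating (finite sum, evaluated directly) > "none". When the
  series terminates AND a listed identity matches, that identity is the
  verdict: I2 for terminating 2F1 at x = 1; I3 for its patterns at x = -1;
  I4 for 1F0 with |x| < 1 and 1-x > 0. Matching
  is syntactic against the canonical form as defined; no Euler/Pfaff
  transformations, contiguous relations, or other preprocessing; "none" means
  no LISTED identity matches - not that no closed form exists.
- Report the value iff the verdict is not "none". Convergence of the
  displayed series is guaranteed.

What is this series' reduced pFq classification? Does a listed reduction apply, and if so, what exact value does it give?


Prefactor 4/3, argument -5/2: 1F2 with upper {-12} over lower {-2/3, 2/3}. Verdict: terminating at k = 12: the factor (-12)_k kills every later term; summing the 13 survivors is exact. Sum: -6971857426000459824250341749/582770278475570821988352.

First insight: from the first term 4/3: the (-1)^k factor (prefactor 4/3) folds into the argument's sign.
Step ratio: r(k) = (-5/2) * (k-12) / [(k-2/3) (k+2/3) (k+1)] - rational in k, leading ratio (-5/2); with t_0 = 4/3, classification follows.


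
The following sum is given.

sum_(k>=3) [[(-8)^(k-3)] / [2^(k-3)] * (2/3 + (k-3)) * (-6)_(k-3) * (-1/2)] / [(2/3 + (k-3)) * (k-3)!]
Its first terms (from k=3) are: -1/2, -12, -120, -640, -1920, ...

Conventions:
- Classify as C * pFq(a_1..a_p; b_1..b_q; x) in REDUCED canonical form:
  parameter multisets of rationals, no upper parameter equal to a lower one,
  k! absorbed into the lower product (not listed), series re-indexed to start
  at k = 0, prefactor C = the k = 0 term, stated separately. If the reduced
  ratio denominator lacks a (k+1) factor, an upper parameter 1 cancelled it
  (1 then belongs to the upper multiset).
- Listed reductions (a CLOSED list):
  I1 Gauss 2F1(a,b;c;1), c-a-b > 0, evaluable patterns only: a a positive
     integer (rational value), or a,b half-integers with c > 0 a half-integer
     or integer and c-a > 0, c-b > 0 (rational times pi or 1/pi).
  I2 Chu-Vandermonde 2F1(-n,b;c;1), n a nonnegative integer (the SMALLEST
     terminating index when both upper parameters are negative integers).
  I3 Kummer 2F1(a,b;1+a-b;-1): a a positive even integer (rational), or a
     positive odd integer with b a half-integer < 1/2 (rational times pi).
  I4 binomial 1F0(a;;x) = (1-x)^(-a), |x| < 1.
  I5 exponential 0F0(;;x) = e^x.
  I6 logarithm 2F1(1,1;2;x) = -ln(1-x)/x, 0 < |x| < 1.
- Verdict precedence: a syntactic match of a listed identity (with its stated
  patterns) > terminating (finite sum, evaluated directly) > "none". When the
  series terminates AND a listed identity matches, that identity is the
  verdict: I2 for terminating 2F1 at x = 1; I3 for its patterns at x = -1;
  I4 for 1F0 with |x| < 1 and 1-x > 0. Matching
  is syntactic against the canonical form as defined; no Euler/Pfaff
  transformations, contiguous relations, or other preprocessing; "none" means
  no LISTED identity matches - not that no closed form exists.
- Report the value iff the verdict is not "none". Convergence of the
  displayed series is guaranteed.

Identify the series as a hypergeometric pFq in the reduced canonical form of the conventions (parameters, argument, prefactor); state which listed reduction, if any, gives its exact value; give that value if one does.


Reduced: x = -4, 1F0, upper = {-6}, lower = {-}, C = -1/2. Verdict: terminating - upper parameter -6 makes this a finite sum (last index 6), evaluated exactly. Hence: -15625/2.

Key step: x = (-4) and striking the common factor k + 2/3 reduces the term (C = -1/2).
Consecutive-term ratio: r(k) = (-4) * (k-6) / [(k+1)] - rational in k. x = (-4); t_0 = -1/2; negate the roots.


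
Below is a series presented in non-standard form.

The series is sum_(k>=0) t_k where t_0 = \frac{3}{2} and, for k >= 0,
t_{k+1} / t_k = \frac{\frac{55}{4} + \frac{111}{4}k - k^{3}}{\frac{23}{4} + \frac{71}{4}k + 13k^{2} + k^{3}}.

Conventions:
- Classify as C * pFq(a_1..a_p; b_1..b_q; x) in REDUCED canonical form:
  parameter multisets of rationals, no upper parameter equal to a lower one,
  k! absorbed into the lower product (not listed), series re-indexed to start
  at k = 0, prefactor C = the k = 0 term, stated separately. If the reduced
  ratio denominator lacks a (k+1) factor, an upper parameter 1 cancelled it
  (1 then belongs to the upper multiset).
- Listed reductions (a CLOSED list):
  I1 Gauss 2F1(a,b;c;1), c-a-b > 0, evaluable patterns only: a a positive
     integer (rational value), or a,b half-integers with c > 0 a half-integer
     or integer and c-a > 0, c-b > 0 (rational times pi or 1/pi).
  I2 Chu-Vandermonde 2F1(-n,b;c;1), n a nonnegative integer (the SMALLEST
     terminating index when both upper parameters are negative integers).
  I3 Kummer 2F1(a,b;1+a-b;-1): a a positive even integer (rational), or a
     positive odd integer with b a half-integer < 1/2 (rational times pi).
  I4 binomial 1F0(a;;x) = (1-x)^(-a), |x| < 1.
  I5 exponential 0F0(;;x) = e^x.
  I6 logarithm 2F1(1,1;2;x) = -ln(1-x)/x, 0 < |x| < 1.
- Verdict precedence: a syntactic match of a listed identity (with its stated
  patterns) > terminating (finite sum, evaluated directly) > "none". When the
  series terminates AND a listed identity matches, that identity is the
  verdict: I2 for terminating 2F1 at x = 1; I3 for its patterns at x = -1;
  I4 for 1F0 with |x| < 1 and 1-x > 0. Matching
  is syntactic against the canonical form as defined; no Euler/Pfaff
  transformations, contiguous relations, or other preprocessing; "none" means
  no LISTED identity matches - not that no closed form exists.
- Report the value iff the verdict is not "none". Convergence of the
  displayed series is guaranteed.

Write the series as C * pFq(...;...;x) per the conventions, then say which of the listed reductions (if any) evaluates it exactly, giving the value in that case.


With C = \frac{3}{2}: the canonical form is 2F1(-\frac{11}{2}, 5; \frac{23}{2}; -1). Verdict: Kummer's theorem (I3) matches (x = -1; c = \frac{23}{2} equals 1+a-b for upper {-\frac{11}{2}, 5}: listed pattern). Its exact value is \frac{130945815}{33554432} \cdot \pi.

Structural cue: x = -1 and cancel k + 1/2 from the displayed ratio first; then C = 3/2, x = -1.
Ratio: r(k) = -1 * (k-\frac{11}{2}) (k+5) / [(k+\frac{23}{2}) (k+1)] - rational in k. x = -1; t_0 = \frac{3}{2}; negate the roots.


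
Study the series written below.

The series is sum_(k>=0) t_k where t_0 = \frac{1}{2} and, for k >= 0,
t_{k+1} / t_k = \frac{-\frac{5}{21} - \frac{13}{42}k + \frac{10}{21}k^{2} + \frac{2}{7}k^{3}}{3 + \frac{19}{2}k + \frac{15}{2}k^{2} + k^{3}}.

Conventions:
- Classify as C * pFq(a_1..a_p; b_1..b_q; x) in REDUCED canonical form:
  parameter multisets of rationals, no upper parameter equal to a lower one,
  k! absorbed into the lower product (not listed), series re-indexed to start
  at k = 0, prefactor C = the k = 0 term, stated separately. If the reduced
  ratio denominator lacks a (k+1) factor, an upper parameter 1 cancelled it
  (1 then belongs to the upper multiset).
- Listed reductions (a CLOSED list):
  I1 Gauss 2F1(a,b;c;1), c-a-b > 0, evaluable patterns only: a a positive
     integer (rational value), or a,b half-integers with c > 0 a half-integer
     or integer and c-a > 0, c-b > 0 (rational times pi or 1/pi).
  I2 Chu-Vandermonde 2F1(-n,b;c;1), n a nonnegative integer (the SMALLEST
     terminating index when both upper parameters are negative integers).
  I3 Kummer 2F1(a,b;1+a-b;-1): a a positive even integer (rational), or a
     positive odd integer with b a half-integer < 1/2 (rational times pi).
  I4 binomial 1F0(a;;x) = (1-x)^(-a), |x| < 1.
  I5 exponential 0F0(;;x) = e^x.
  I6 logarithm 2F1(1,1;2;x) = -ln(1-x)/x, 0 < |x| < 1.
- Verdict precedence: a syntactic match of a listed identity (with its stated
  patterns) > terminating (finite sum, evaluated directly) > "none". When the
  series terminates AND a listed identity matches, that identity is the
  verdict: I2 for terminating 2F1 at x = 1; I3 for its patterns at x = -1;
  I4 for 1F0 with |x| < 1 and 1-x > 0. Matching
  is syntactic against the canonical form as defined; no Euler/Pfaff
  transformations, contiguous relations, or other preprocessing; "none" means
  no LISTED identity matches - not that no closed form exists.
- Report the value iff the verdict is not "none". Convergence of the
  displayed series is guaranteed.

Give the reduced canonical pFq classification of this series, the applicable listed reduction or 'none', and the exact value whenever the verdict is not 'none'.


The series (x = \frac{2}{7}) is 2F1: upper {-\frac{5}{6}, 2}, lower {6}, prefactor \frac{1}{2}. Verdict: none. No listed pattern accepts 2F1(-\frac{5}{6}, 2; 6; \frac{2}{7}).

Structural cue: x = \frac{2}{7} and the ratio is unreduced: k + 1/2 divides both sides (prefactor 1/2).
Step ratio: r(k) = \frac{2}{7} * (k-\frac{5}{6}) (k+2) / [(k+6) (k+1)] ; factor over Q: parameters, x = \frac{2}{7}, and C = \frac{1}{2}.


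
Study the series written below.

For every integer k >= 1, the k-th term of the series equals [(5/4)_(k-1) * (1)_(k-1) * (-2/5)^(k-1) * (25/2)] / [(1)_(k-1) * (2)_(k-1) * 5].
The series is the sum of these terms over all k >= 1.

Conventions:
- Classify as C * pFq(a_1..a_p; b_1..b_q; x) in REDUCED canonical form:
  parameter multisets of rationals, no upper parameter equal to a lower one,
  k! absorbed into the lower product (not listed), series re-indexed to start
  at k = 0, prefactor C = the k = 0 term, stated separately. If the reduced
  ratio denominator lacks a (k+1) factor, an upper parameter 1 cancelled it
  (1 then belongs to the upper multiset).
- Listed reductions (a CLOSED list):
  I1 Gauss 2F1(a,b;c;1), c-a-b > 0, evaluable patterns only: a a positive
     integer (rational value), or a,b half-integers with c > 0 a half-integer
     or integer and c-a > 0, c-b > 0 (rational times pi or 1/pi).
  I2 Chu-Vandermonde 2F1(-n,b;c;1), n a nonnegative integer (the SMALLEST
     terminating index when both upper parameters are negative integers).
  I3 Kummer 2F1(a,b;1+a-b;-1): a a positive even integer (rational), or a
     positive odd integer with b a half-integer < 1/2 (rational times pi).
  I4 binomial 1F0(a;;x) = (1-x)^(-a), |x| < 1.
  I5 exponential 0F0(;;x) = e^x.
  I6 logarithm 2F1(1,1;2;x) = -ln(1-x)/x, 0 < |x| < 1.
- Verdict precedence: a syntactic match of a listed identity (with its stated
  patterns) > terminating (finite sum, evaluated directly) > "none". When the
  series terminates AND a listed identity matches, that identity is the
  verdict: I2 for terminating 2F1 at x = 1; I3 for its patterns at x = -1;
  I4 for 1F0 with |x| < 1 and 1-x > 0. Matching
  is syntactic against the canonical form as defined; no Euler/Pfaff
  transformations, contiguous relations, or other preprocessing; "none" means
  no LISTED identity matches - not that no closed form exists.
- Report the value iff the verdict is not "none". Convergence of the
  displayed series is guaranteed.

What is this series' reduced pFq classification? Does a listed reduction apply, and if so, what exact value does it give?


Key observation: with t_0 = 5/2, (1)_k (C = 5/2) is k! itself.
Consecutive-term ratio: r(k) = (-2/5) * (k+1) (k+5/4) / [(k+2) (k+1)] - rational; roots negated = parameters, x = (-2/5), C = 5/2.

With C = 5/2: the canonical form is 2F1(1, 5/4; 2; -2/5). Verdict: no listed reduction: x = -2/5 and upper {1, 5/4} fail every I1-I6 pattern.


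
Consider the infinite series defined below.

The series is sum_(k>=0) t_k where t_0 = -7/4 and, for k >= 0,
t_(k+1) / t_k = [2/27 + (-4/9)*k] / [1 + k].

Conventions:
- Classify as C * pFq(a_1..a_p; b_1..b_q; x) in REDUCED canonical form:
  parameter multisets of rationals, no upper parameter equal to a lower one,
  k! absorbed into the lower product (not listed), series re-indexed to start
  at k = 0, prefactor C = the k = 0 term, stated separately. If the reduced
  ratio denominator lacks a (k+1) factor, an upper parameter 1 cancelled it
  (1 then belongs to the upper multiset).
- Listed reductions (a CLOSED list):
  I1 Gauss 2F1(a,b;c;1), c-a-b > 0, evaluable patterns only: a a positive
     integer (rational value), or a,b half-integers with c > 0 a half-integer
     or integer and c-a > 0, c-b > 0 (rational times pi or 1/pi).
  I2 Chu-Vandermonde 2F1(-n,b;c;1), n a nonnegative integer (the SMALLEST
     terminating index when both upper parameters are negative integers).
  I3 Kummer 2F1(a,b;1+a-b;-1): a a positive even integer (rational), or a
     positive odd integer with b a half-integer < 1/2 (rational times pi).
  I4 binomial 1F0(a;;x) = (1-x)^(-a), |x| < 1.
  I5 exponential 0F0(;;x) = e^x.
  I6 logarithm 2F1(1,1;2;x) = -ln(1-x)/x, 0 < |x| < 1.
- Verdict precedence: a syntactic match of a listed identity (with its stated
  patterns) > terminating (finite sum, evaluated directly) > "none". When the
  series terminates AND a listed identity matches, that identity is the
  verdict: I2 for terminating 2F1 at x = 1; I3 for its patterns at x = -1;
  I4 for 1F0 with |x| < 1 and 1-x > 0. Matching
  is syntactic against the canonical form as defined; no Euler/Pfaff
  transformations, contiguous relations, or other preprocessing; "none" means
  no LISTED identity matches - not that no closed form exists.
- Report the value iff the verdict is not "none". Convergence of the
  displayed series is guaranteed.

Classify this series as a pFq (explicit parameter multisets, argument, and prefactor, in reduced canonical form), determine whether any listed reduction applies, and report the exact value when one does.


The tell: from the first term -7/4: factor the ratio over Q (C = -7/4, x = -4/9): negated roots = parameters.
Adjacent-term ratio: r(k) = (-4/9) * (k-1/6) / [(k+1)] ; factor over Q: parameters, x = (-4/9), and C = -7/4.

The series (x = -4/9) is 1F0: upper {-1/6}, lower {-}, prefactor -7/4. Verdict: this is binomial (I4) (the 1F0 binomial series: exponent 1/6, x = -4/9). Hence: (-7/4) * (13/9)^(1/6).
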